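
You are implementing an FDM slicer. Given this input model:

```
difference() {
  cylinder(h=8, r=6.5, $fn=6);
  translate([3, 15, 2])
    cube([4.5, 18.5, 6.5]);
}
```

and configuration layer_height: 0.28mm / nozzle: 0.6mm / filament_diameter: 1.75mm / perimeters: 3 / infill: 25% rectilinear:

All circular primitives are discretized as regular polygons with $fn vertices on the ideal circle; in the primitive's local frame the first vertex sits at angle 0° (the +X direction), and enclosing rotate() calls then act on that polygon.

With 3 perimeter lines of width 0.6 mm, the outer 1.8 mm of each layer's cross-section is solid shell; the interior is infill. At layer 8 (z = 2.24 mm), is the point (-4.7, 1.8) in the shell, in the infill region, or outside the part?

shell

At z = 2.24 mm: the r=6.5 cylinder gives a regular 6-gon of circumradius 6.5 (constant along its height); the cube at (3, 15) (footprint 4.5×18.5) is included at this height; Taking the first minus the rest: starting from the r=6.5 cylinder, the 4.5×18.5 cube at (3, 15) misses the remaining region (no effect) — 1 connected region. Overall, the cross-section is a single solid region. The nearest boundary edge runs (-6.50, 0.00)→(-3.25, 5.63); distance from the point to it = 0.66 mm. The point is inside the cross-section, 0.66 mm from the nearest boundary — within the 1.8 mm shell band (3 × 0.6).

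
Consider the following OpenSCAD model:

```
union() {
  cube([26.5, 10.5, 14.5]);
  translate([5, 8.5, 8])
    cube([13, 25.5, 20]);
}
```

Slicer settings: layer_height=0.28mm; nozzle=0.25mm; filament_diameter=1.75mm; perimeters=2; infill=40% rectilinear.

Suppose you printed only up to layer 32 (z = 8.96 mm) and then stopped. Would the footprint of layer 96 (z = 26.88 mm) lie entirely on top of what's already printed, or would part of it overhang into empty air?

Compare the two slices. At z = 8.96: the 26.5×10.5 cube contributes its full rectangle (area 278.25 mm²); the cube at (5, 8.5) is present — its section is the full 13×25.5 rectangle (area 331.50 mm²); Taking the union: the regions partially overlap — summed areas 609.75 mm² minus the doubly-counted overlap 26.00 mm² gives 583.75 mm² — area = 583.75 mm². At z = 26.88: the cube is not intersected at this z (z outside [0, 14.5]); the 13×25.5 cube at (5, 8.5) contributes its full rectangle (area 331.50 mm²); Combining (union): only the 13×25.5 cube at (5, 8.5) is present, so the union is just that shape — area = 331.50 mm². Checking containment: the cross-section at z = 26.88 is a subset of the cross-section at z = 8.96.

entirely on top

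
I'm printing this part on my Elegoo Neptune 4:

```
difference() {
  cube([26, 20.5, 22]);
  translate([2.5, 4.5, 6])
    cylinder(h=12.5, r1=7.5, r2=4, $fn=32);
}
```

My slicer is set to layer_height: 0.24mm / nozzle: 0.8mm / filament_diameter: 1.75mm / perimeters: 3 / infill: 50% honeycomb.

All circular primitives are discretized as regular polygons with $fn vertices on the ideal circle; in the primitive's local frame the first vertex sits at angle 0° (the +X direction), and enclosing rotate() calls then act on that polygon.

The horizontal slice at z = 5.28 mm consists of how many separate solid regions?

1

At z = 5.28 mm: the 26×20.5 cube contributes its full rectangle; the cone at (2.5, 4.5) is not intersected at this z (z outside [6, 18.5]); Taking the first minus the rest: none of the subtracted shapes is present at this height, so the 26×20.5 cube is unchanged — 1 connected region. The result has 1 disconnected region.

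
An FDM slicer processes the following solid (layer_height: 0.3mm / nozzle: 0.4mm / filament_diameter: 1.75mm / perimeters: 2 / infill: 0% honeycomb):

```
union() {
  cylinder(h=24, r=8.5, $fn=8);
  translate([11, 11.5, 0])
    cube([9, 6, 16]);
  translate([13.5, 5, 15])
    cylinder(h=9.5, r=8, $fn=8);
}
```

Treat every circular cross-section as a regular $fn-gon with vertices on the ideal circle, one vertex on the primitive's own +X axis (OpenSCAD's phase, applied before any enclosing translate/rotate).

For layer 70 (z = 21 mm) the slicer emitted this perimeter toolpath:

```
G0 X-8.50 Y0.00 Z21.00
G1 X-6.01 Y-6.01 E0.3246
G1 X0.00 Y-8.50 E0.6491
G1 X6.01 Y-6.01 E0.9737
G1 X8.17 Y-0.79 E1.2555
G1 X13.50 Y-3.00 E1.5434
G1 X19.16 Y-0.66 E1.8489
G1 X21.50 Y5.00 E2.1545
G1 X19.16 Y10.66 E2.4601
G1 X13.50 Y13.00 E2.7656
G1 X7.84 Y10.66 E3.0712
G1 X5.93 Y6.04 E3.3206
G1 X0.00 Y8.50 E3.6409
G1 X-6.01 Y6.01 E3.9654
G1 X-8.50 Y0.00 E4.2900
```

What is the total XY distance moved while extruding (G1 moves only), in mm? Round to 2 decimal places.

85.99 mm

Sum the Euclidean lengths of each G1 segment: total = 85.99 mm.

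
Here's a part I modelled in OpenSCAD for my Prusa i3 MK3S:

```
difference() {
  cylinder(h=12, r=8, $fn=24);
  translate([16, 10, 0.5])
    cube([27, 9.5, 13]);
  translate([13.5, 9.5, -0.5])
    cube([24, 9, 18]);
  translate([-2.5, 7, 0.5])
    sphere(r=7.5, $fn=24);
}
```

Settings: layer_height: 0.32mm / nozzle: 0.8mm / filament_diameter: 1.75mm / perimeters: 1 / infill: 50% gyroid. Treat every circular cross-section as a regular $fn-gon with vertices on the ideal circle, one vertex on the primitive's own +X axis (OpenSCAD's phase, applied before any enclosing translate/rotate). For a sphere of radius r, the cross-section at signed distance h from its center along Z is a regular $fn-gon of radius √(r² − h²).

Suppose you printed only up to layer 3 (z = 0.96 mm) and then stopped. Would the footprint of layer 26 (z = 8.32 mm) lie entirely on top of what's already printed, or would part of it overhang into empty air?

part overhangs

Compare the two slices. At z = 0.96: the cylinder: section is a regular 24-gon, circumradius r=8 (area = (24/2)·8.000²·sin(360°/24) = 198.77 mm²); the cube at (16, 10) is present — its section is the full 27×9.5 rectangle (area 256.50 mm²); the cube at (13.5, 9.5) (footprint 24×9) is included at this height (area 216.00 mm²); the sphere at (-2.5, 7): section is a regular 24-gon, circumradius = √(r²−h²) = √(7.5²−0.46²) = 7.486 (area = (24/2)·7.486²·sin(360°/24) = 174.05 mm²); Taking the first minus the rest: starting from the r=8 cylinder (198.77 mm²), the 27×9.5 cube at (16, 10) misses the remaining region (no effect); the 24×9 cube at (13.5, 9.5) misses the remaining region (no effect); the r=7.5 sphere at (-2.5, 7) partially overlaps it — only the 76.27 mm² overlap (of its 174.05 mm²) is removed, clipping the outline — area = 122.50 mm². At z = 8.32: the cylinder: section is a regular 24-gon, circumradius r=8 (area = (24/2)·8.000²·sin(360°/24) = 198.77 mm²); the cube at (16, 10) is present — its section is the full 27×9.5 rectangle (area 256.50 mm²); the 24×9 cube at (13.5, 9.5) contributes its full rectangle (area 216.00 mm²); the sphere at (-2.5, 7) does not reach this height (|z−center|=7.820 > r=7.5); Subtracting the remaining from the first: starting from the r=8 cylinder (198.77 mm²), the 27×9.5 cube at (16, 10) misses the remaining region (no effect); the 24×9 cube at (13.5, 9.5) misses the remaining region (no effect) — area = 198.77 mm². Checking containment: at z = 8.32 the cross-section extends beyond the z = 0.96 cross-section by about 76.27 mm².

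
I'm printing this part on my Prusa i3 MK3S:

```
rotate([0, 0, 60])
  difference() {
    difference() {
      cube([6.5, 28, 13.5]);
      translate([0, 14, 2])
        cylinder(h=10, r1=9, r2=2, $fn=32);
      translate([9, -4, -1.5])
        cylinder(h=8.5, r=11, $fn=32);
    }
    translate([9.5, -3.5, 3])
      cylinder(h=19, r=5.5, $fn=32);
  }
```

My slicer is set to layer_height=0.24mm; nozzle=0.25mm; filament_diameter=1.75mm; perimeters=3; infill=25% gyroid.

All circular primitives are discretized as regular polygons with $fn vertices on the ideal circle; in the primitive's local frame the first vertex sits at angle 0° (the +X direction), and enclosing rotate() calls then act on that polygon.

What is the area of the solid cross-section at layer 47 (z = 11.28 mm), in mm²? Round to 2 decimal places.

At z = 11.28 mm: the cube (footprint 6.5×28) is included at this height (area 182.00 mm²); the cone at (0, 14) contributes a regular 32-gon of circumradius 2.504 (interpolated between r1=9 and r2=2 at t=0.928) (area = (32/2)·2.504²·sin(360°/32) = 19.57 mm²); the cylinder at (9, -4) is absent (z outside [-1.5, 7]); After the difference (first − rest): starting from the 6.5×28 cube (182.00 mm²), the cone at (0, 14) partially overlaps it — only the 9.79 mm² overlap (of its 19.57 mm²) is removed, clipping the outline — area = 172.21 mm²; the r=5.5 cylinder at (9.5, -3.5) gives a regular 32-gon of circumradius 5.5 (constant along its height) (area = (32/2)·5.500²·sin(360°/32) = 94.42 mm²); Subtracting the remaining from the first: starting from that combined region (172.21 mm²), the r=5.5 cylinder at (9.5, -3.5) partially overlaps it — only the 0.73 mm² overlap (of its 94.42 mm²) is removed, clipping the outline — area = 171.48 mm²; (rotated 60° about Z; rotation is an isometry so areas/perimeters/island counts are preserved). Overall, the cross-section is a single solid region. Net area = 171.48 mm².

171.48 mm²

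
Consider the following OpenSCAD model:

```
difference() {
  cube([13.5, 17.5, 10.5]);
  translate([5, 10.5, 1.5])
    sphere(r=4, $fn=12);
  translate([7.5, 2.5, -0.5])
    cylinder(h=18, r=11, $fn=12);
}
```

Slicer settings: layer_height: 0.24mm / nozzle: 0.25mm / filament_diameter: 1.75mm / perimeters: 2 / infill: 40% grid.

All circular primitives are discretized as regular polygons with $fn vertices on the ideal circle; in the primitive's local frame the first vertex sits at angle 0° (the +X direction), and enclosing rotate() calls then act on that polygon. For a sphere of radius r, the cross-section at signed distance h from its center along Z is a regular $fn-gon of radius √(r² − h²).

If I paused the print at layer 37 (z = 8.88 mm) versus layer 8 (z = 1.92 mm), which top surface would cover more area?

layer 37 (z = 8.88 mm)

Layer 37 (z = 8.88): the 13.5×17.5 cube contributes its full rectangle (area 236.25 mm²); the sphere at (5, 10.5) is absent (|z−center|=7.380 > r=4); the cylinder at (7.5, 2.5): section is a regular 12-gon, circumradius r=11 (area = (12/2)·11.000²·sin(360°/12) = 363.00 mm²); Taking the first minus the rest: starting from the 13.5×17.5 cube (236.25 mm²), the r=11 cylinder at (7.5, 2.5) partially overlaps it — only the 168.34 mm² overlap (of its 363.00 mm²) is removed, clipping the outline — area = 67.91 mm². So its area = 67.91 mm². Layer 8 (z = 1.92): the cube (footprint 13.5×17.5) is included at this height (area 236.25 mm²); the r=4 sphere at (5, 10.5) contributes a regular 12-gon of circumradius √(4²−0.42²) = 3.978 (area = (12/2)·3.978²·sin(360°/12) = 47.47 mm²); the r=11 cylinder at (7.5, 2.5) contributes a regular 12-gon of circumradius 11 (area = (12/2)·11.000²·sin(360°/12) = 363.00 mm²); After the difference (first − rest): starting from the 13.5×17.5 cube (236.25 mm²), the r=4 sphere at (5, 10.5) lies wholly inside it (removes its full 47.47 mm² and its 24.71 mm outline becomes a hole wall); the r=11 cylinder at (7.5, 2.5) partially overlaps it — only the 128.34 mm² overlap (of its 363.00 mm²) is removed, clipping the outline — area = 60.44 mm². So its area = 60.44 mm². Layer 37 is larger (67.91 vs 60.44 mm²).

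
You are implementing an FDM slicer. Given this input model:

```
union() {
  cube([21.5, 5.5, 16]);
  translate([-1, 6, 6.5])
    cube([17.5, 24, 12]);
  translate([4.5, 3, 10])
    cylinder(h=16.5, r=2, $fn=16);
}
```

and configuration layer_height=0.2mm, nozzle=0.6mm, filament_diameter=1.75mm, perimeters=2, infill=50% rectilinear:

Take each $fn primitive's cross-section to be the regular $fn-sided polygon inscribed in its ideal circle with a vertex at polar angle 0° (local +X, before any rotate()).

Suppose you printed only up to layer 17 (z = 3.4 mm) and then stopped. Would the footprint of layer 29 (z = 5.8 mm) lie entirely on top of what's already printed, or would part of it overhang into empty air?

entirely on top

Compare the two slices. At z = 3.4: the 21.5×5.5 cube contributes its full rectangle (area 118.25 mm²); the cube at (-1, 6) does not reach this height (z outside [6.5, 18.5]); the cylinder at (4.5, 3) is not intersected at this z (z outside [10, 26.5]); Taking the union: only the 21.5×5.5 cube is present, so the union is just that shape — area = 118.25 mm². At z = 5.8: the cube (footprint 21.5×5.5) is included at this height (area 118.25 mm²); the cube at (-1, 6) is not intersected at this z (z outside [6.5, 18.5]); the cylinder at (4.5, 3) is not intersected at this z (z outside [10, 26.5]); Taking the union: only the 21.5×5.5 cube is present, so the union is just that shape — area = 118.25 mm². Checking containment: the cross-section at z = 5.8 is a subset of the cross-section at z = 3.4.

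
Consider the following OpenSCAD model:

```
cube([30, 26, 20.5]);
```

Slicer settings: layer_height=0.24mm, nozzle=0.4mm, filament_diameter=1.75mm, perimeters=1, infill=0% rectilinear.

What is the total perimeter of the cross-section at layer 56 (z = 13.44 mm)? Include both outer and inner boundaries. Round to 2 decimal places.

112.00 mm

At z = 13.44 mm: the cube is present — its section is the full 30×26 rectangle (perimeter 112.00 mm). Overall, the cross-section is a single solid region. Total boundary length (outer) = 112.00 mm.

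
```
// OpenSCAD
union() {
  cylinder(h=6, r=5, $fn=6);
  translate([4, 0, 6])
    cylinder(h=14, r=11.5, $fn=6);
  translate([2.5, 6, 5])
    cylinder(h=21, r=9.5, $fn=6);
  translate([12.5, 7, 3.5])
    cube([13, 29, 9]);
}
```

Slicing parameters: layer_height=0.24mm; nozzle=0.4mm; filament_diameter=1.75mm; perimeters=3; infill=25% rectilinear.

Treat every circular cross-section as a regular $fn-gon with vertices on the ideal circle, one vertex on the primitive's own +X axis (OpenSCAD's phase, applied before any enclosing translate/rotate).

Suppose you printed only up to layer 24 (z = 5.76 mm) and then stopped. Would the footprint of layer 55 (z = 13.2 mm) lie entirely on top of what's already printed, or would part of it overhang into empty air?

part overhangs

Compare the two slices. At z = 5.76: the cylinder: section is a regular 6-gon, circumradius r=5 (area = (6/2)·5.000²·sin(360°/6) = 64.95 mm²); the cylinder at (4, 0) does not reach this height (z outside [6, 20]); the r=9.5 cylinder at (2.5, 6) gives a regular 6-gon of circumradius 9.5 (constant along its height) (area = (6/2)·9.500²·sin(360°/6) = 234.48 mm²); the cube at (12.5, 7) is present — its section is the full 13×29 rectangle (area 377.00 mm²); Combining (union): the regions partially overlap — summed areas 676.43 mm² minus the doubly-counted overlap 47.70 mm² gives 628.73 mm² — area = 628.73 mm². At z = 13.2: the cylinder does not reach this height (z outside [0, 6]); the r=11.5 cylinder at (4, 0) gives a regular 6-gon of circumradius 11.5 (constant along its height) (area = (6/2)·11.500²·sin(360°/6) = 343.60 mm²); the cylinder at (2.5, 6): section is a regular 6-gon, circumradius r=9.5 (area = (6/2)·9.500²·sin(360°/6) = 234.48 mm²); the cube at (12.5, 7) is not intersected at this z (z outside [3.5, 12.5]); Combining (union): the regions partially overlap — summed areas 578.07 mm² minus the doubly-counted overlap 167.87 mm² gives 410.20 mm² — area = 410.20 mm². Checking containment: at z = 13.2 the cross-section extends beyond the z = 5.76 cross-section by about 158.46 mm².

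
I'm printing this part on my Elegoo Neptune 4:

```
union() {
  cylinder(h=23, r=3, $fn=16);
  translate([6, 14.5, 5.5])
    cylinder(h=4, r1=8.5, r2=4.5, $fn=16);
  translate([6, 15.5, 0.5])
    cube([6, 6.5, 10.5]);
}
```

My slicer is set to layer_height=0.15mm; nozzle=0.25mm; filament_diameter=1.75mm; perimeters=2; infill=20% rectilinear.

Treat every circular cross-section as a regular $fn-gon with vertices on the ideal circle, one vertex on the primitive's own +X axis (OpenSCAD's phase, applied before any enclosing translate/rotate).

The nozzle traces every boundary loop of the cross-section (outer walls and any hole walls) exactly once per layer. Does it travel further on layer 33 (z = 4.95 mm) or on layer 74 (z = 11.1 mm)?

Layer 33 (z = 4.95): the cylinder: section is a regular 16-gon, circumradius r=3 (perimeter = 2·16·3.000·sin(180°/16) = 18.73 mm); the cone at (6, 14.5) is not intersected at this z (z outside [5.5, 9.5]); the cube at (6, 15.5) is present — its section is the full 6×6.5 rectangle (perimeter 25.00 mm); Combining (union): the 2 present regions are separate (no shared area or edge), so areas and boundary lengths simply add and each stays a separate island — boundary = 43.73 mm. So its perimeter = 43.73 mm. Layer 74 (z = 11.1): the r=3 cylinder gives a regular 16-gon of circumradius 3 (constant along its height) (perimeter = 2·16·3.000·sin(180°/16) = 18.73 mm); the cone at (6, 14.5) is not intersected at this z (z outside [5.5, 9.5]); the cube at (6, 15.5) is not intersected at this z (z outside [0.5, 11]); Taking the union: only the r=3 cylinder is present, so the union is just that shape — boundary = 18.73 mm. So its perimeter = 18.73 mm. Layer 33 is larger (43.73 vs 18.73 mm).

layer 33 (z = 4.95 mm)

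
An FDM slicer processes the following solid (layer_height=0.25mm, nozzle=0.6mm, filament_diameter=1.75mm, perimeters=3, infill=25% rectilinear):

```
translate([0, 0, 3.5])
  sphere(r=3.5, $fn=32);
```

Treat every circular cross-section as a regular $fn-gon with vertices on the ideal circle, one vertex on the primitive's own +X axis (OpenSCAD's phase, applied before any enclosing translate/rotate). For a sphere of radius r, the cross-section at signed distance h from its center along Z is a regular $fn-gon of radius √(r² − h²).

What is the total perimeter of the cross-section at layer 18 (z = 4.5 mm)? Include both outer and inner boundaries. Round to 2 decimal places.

At z = 4.5 mm: the r=3.5 sphere contributes a regular 32-gon of circumradius √(3.5²−1²) = 3.354 (perimeter = 2·32·3.354·sin(180°/32) = 21.04 mm). Overall, the cross-section is a single solid region. Total boundary length (outer) = 21.04 mm.

21.04 mm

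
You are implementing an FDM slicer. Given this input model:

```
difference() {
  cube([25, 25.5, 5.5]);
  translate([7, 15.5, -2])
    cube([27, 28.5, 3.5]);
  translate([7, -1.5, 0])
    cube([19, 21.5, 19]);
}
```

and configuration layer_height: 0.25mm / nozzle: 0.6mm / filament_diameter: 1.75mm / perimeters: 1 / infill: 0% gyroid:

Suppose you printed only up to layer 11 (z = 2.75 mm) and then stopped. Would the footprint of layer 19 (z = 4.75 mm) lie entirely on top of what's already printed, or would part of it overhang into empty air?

entirely on top

Compare the two slices. At z = 2.75: the 25×25.5 cube contributes its full rectangle (area 637.50 mm²); the cube at (7, 15.5) is absent (z outside [-2, 1.5]); the cube at (7, -1.5) is present — its section is the full 19×21.5 rectangle (area 408.50 mm²); Subtracting the remaining from the first: starting from the 25×25.5 cube (637.50 mm²), the 19×21.5 cube at (7, -1.5) partially overlaps it — only the 360.00 mm² overlap (of its 408.50 mm²) is removed, clipping the outline — area = 277.50 mm². At z = 4.75: the cube (footprint 25×25.5) is included at this height (area 637.50 mm²); the cube at (7, 15.5) does not reach this height (z outside [-2, 1.5]); the cube at (7, -1.5) (footprint 19×21.5) is included at this height (area 408.50 mm²); Subtracting the remaining from the first: starting from the 25×25.5 cube (637.50 mm²), the 19×21.5 cube at (7, -1.5) partially overlaps it — only the 360.00 mm² overlap (of its 408.50 mm²) is removed, clipping the outline — area = 277.50 mm². Checking containment: the cross-section at z = 4.75 is a subset of the cross-section at z = 2.75.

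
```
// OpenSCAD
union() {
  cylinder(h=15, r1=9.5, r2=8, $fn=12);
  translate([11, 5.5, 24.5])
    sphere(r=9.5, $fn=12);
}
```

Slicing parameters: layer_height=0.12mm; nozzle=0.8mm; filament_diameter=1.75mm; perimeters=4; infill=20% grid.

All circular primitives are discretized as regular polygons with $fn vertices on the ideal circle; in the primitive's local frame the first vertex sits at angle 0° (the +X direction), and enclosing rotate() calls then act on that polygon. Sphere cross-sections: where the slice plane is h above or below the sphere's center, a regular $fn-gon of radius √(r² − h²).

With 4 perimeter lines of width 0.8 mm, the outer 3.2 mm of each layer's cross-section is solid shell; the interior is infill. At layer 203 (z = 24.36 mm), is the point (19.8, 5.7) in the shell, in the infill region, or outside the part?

At z = 24.36 mm: the cone is not intersected at this z (z outside [0, 15]); the sphere at (11, 5.5): section is a regular 12-gon, circumradius = √(r²−h²) = √(9.5²−0.14²) = 9.499; Taking the union: only the r=9.5 sphere at (11, 5.5) is present, so the union is just that shape — 1 connected region. Overall, the cross-section is a single solid region. The nearest boundary edge runs (20.50, 5.50)→(19.23, 10.25); distance from the point to it = 0.62 mm. The point is inside the cross-section, 0.62 mm from the nearest boundary — within the 3.2 mm shell band (4 × 0.8).

shell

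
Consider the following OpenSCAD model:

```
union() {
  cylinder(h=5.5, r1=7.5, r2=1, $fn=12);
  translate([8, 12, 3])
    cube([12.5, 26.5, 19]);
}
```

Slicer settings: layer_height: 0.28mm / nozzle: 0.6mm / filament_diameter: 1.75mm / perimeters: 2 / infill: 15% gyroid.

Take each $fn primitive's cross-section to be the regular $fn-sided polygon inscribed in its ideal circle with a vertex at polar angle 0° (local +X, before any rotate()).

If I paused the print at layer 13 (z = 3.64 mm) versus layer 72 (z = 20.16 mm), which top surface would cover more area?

layer 13 (z = 3.64 mm)

Layer 13 (z = 3.64): the cone contributes a regular 12-gon of circumradius 3.198 (interpolated between r1=7.5 and r2=1 at t=0.662) (area = (12/2)·3.198²·sin(360°/12) = 30.69 mm²); the cube at (8, 12) is present — its section is the full 12.5×26.5 rectangle (area 331.25 mm²); Merging all regions: the 2 present regions are separate (no shared area or edge), so areas and boundary lengths simply add and each stays a separate island — area = 361.94 mm². So its area = 361.94 mm². Layer 72 (z = 20.16): the cone does not reach this height (z outside [0, 5.5]); the cube at (8, 12) (footprint 12.5×26.5) is included at this height (area 331.25 mm²); Combining (union): only the 12.5×26.5 cube at (8, 12) is present, so the union is just that shape — area = 331.25 mm². So its area = 331.25 mm². Layer 13 is larger (361.94 vs 331.25 mm²).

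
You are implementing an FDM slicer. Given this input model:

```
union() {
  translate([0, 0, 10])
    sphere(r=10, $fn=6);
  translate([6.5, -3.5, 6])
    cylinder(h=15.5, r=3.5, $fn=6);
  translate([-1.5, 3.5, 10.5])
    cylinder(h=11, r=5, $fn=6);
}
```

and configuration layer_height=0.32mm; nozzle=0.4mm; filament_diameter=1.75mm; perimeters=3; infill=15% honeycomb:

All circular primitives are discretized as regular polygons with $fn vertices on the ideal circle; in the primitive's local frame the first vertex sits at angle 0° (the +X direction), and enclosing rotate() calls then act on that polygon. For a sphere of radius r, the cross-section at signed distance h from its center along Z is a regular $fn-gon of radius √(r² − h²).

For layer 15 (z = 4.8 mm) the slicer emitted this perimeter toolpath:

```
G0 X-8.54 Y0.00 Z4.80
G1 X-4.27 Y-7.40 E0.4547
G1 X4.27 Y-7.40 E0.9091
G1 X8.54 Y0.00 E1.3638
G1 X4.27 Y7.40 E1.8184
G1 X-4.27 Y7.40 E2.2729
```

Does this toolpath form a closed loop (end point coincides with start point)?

Start point (G0): (-8.54, 0.00). End point (last G1): the path does not return to the start — open.

no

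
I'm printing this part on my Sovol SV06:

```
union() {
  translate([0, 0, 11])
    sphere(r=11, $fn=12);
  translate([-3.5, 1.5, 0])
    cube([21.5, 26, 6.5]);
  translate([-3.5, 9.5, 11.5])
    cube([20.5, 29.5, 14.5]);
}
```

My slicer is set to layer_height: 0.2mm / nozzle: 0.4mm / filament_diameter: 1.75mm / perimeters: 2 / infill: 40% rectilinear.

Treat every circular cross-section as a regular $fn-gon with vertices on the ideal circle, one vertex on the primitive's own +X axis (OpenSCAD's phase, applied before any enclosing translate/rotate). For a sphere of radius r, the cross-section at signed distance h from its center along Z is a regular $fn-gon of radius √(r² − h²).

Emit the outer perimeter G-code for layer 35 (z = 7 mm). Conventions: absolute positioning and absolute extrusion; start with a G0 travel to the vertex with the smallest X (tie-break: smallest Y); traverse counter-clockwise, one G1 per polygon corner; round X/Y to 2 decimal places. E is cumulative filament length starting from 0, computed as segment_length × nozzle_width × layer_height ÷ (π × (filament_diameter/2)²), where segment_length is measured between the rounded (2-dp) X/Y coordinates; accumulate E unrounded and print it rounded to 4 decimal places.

G0 X-10.25 Y0.00 Z7.00
G1 X-8.87 Y-5.12 E0.1764
G1 X-5.12 Y-8.87 E0.3528
G1 X0.00 Y-10.25 E0.5291
G1 X5.12 Y-8.87 E0.7055
G1 X8.87 Y-5.12 E0.8819
G1 X10.25 Y0.00 E1.0583
G1 X8.87 Y5.12 E1.2346
G1 X5.12 Y8.87 E1.4110
G1 X0.00 Y10.25 E1.5874
G1 X-5.12 Y8.87 E1.7637
G1 X-8.87 Y5.12 E1.9401
G1 X-10.25 Y0.00 E2.1165

At z = 7 mm: the r=11 sphere slices to a regular 12-gon of circumradius 10.247 (√(r²−h²) with h=4 from center); the cube at (-3.5, 1.5) is not intersected at this z (z outside [0, 6.5]); the cube at (-3.5, 9.5) is not intersected at this z (z outside [11.5, 26]); Combining (union): only the r=11 sphere is present, so the union is just that shape — 1 connected region. The outline is a single polygon with 12 vertices. Extrusion per mm of travel: 0.4 × 0.2 / (π × 0.875²) = 0.033260. Accumulating E over each segment gives final E = 2.1165.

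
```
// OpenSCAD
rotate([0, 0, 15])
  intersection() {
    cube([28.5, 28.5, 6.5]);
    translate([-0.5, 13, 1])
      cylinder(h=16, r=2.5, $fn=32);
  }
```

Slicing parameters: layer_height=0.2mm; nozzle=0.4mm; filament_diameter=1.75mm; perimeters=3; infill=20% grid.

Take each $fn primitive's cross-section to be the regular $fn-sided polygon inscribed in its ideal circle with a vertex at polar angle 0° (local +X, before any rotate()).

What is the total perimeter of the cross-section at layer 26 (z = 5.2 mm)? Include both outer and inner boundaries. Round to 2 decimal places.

At z = 5.2 mm: the 28.5×28.5 cube contributes its full rectangle (perimeter 114.00 mm); the cylinder at (-0.5, 13): section is a regular 32-gon, circumradius r=2.5 (perimeter = 2·32·2.500·sin(180°/32) = 15.68 mm); After intersecting: the r=2.5 cylinder at (-0.5, 13) partially overlaps the 28.5×28.5 cube; clipping to the common part keeps 7.28 mm² — boundary = 11.73 mm; (rotated 15° about Z; rotation is an isometry so areas/perimeters/island counts are preserved). Overall, the cross-section is a single solid region. Total boundary length (outer) = 11.73 mm.

11.73 mm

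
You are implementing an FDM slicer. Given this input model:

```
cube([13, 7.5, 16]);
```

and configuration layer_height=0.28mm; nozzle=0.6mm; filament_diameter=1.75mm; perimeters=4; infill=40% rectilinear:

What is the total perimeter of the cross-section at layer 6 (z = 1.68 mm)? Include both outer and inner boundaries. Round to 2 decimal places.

At z = 1.68 mm: the cube is present — its section is the full 13×7.5 rectangle (perimeter 41.00 mm). Overall, the cross-section is a single solid region. Total boundary length (outer) = 41.00 mm.

41.00 mm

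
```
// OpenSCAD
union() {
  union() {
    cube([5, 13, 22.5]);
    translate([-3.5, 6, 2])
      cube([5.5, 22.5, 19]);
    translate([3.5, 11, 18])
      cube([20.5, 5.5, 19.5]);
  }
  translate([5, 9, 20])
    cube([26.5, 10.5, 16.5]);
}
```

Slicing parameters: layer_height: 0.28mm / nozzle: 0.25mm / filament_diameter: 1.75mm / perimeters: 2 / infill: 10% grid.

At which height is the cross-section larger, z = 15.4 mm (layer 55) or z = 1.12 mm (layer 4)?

Layer 55 (z = 15.4): the cube is present — its section is the full 5×13 rectangle (area 65.00 mm²); the cube at (-3.5, 6) is present — its section is the full 5.5×22.5 rectangle (area 123.75 mm²); the cube at (3.5, 11) does not reach this height (z outside [18, 37.5]); Taking the union: the regions partially overlap — summed areas 188.75 mm² minus the doubly-counted overlap 14.00 mm² gives 174.75 mm² — area = 174.75 mm²; the cube at (5, 9) does not reach this height (z outside [20, 36.5]); Merging all regions: only that combined region is present, so the union is just that shape — area = 174.75 mm². So its area = 174.75 mm². Layer 4 (z = 1.12): the cube is present — its section is the full 5×13 rectangle (area 65.00 mm²); the cube at (-3.5, 6) does not reach this height (z outside [2, 21]); the cube at (3.5, 11) is absent (z outside [18, 37.5]); Merging all regions: only the 5×13 cube is present, so the union is just that shape — area = 65.00 mm²; the cube at (5, 9) is absent (z outside [20, 36.5]); Combining (union): only that combined region is present, so the union is just that shape — area = 65.00 mm². So its area = 65.00 mm². Layer 55 is larger (174.75 vs 65.00 mm²).

layer 55 (z = 15.4 mm)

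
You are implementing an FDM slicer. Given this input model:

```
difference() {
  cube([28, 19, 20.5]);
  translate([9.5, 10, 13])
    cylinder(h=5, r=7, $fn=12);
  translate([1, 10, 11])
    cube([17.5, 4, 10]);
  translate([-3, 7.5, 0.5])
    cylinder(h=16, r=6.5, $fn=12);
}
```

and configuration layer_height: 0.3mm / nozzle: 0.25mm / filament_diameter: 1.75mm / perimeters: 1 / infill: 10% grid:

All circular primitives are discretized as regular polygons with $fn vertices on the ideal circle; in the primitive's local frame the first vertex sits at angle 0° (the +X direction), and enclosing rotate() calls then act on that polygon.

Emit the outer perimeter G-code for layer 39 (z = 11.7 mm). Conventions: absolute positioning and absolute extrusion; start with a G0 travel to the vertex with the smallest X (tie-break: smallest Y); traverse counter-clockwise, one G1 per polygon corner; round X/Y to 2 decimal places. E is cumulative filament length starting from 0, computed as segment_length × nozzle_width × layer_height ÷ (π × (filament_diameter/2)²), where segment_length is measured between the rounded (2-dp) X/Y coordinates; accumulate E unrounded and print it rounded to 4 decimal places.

At z = 11.7 mm: the 28×19 cube contributes its full rectangle; the cylinder at (9.5, 10) is absent (z outside [13, 18]); the cube at (1, 10) (footprint 17.5×4) is included at this height; the cylinder at (-3, 7.5): section is a regular 12-gon, circumradius r=6.5; After the difference (first − rest): starting from the 28×19 cube, the 17.5×4 cube at (1, 10) lies wholly inside it (removes its full 70.00 mm² and its 43.00 mm outline becomes a hole wall); the r=6.5 cylinder at (-3, 7.5) partially overlaps it — only the 24.16 mm² overlap (of its 126.75 mm²) is removed, clipping the outline — 1 connected region. The outline is a single polygon with 15 vertices. Extrusion per mm of travel: 0.25 × 0.3 / (π × 0.875²) = 0.031181. Accumulating E over each segment gives final E = 4.1249.

G0 X0.00 Y0.00 Z11.70
G1 X28.00 Y0.00 E0.8731
G1 X28.00 Y19.00 E1.4655
G1 X0.00 Y19.00 E2.3386
G1 X0.00 Y13.20 E2.5195
G1 X0.25 Y13.13 E2.5276
G1 X1.00 Y12.38 E2.5606
G1 X1.00 Y14.00 E2.6111
G1 X18.50 Y14.00 E3.1568
G1 X18.50 Y10.00 E3.2815
G1 X2.83 Y10.00 E3.7701
G1 X3.50 Y7.50 E3.8509
G1 X2.63 Y4.25 E3.9558
G1 X0.25 Y1.87 E4.0607
G1 X0.00 Y1.80 E4.0688
G1 X0.00 Y0.00 E4.1249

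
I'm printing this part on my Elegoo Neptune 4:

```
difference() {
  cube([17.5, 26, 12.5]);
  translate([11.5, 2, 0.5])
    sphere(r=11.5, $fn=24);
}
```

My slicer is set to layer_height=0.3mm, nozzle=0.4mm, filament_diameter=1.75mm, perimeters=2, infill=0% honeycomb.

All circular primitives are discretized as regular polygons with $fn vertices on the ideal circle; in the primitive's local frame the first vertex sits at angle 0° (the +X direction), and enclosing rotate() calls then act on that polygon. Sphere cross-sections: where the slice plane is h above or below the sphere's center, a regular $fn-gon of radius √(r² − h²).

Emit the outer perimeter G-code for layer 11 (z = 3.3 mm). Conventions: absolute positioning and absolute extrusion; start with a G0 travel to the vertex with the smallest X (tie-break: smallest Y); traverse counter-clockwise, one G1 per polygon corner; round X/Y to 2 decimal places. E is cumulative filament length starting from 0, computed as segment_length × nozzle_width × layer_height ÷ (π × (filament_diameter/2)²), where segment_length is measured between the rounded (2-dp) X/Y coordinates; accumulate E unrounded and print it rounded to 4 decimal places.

At z = 3.3 mm: the cube (footprint 17.5×26) is included at this height; the sphere at (11.5, 2): section is a regular 24-gon, circumradius = √(r²−h²) = √(11.5²−2.8²) = 11.154; Subtracting the remaining from the first: starting from the 17.5×26 cube, the r=11.5 sphere at (11.5, 2) partially overlaps it — only the 193.80 mm² overlap (of its 386.40 mm²) is removed, clipping the outline — 1 connected region. The outline is a single polygon with 14 vertices. Extrusion per mm of travel: 0.4 × 0.3 / (π × 0.875²) = 0.049890. Accumulating E over each segment gives final E = 4.2220.

G0 X0.00 Y0.00 Z3.30
G1 X0.61 Y0.00 E0.0304
G1 X0.35 Y2.00 E0.1311
G1 X0.73 Y4.89 E0.2765
G1 X1.84 Y7.58 E0.4217
G1 X3.61 Y9.89 E0.5668
G1 X5.92 Y11.66 E0.7120
G1 X8.61 Y12.77 E0.8572
G1 X11.50 Y13.15 E1.0026
G1 X14.39 Y12.77 E1.1481
G1 X17.08 Y11.66 E1.2932
G1 X17.50 Y11.33 E1.3199
G1 X17.50 Y26.00 E2.0518
G1 X0.00 Y26.00 E2.9249
G1 X0.00 Y0.00 E4.2220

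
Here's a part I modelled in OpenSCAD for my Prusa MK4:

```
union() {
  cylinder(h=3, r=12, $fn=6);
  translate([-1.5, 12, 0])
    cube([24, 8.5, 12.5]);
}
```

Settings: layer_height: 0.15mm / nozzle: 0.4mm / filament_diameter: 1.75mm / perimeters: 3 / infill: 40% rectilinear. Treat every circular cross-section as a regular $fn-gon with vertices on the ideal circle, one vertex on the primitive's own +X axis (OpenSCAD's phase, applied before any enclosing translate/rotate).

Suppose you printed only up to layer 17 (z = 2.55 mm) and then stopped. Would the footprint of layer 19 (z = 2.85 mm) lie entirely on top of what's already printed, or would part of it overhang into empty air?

entirely on top

Compare the two slices. At z = 2.55: the r=12 cylinder gives a regular 6-gon of circumradius 12 (constant along its height) (area = (6/2)·12.000²·sin(360°/6) = 374.12 mm²); the 24×8.5 cube at (-1.5, 12) contributes its full rectangle (area 204.00 mm²); Merging all regions: the 2 present regions are separate (no shared area or edge), so areas and boundary lengths simply add and each stays a separate island — area = 578.12 mm². At z = 2.85: the r=12 cylinder contributes a regular 6-gon of circumradius 12 (area = (6/2)·12.000²·sin(360°/6) = 374.12 mm²); the 24×8.5 cube at (-1.5, 12) contributes its full rectangle (area 204.00 mm²); Merging all regions: the 2 present regions are separate (no shared area or edge), so areas and boundary lengths simply add and each stays a separate island — area = 578.12 mm². Checking containment: the cross-section at z = 2.85 is a subset of the cross-section at z = 2.55.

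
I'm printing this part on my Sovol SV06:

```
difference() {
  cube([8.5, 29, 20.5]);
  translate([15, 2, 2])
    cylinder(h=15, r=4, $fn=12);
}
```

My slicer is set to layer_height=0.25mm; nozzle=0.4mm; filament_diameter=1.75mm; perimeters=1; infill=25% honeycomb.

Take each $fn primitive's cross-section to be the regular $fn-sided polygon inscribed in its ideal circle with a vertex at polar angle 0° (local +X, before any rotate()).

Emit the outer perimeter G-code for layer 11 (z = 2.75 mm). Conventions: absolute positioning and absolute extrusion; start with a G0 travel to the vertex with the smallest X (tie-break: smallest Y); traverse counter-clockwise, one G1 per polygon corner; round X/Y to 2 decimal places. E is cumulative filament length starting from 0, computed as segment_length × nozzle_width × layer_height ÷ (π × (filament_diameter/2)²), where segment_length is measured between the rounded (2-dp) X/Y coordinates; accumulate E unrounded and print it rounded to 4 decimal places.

At z = 2.75 mm: the 8.5×29 cube contributes its full rectangle; the r=4 cylinder at (15, 2) contributes a regular 12-gon of circumradius 4; After the difference (first − rest): starting from the 8.5×29 cube, the r=4 cylinder at (15, 2) misses the remaining region (no effect) — 1 connected region. The outline is a single polygon with 4 vertices. Extrusion per mm of travel: 0.4 × 0.25 / (π × 0.875²) = 0.041575. Accumulating E over each segment gives final E = 3.1181.

G0 X0.00 Y0.00 Z2.75
G1 X8.50 Y0.00 E0.3534
G1 X8.50 Y29.00 E1.5591
G1 X0.00 Y29.00 E1.9125
G1 X0.00 Y0.00 E3.1181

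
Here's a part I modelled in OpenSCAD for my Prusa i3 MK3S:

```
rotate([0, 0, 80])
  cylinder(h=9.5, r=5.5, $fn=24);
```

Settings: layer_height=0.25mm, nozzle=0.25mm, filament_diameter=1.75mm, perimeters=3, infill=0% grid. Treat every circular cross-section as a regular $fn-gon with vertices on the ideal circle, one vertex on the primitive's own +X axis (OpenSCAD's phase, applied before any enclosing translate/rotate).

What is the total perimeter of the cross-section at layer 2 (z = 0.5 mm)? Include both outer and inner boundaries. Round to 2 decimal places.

At z = 0.5 mm: the r=5.5 cylinder gives a regular 24-gon of circumradius 5.5 (constant along its height) (perimeter = 2·24·5.500·sin(180°/24) = 34.46 mm); (whole slice rotated 80° about Z — lengths, areas and connectivity unchanged). Overall, the cross-section is a single solid region. Total boundary length (outer) = 34.46 mm.

34.46 mm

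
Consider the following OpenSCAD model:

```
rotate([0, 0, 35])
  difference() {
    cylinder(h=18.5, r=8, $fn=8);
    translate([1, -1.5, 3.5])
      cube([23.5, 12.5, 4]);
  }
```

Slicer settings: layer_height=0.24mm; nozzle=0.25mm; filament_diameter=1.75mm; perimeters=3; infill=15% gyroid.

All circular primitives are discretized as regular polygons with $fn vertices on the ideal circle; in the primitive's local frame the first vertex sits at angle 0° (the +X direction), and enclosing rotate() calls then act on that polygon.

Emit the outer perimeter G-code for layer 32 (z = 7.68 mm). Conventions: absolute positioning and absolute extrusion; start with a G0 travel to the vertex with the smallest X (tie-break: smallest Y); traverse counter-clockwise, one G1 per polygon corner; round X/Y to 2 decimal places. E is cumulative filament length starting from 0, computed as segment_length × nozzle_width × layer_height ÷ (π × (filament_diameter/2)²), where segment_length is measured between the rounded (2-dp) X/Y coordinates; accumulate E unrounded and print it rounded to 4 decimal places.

G0 X-7.88 Y1.39 Z7.68
G1 X-6.55 Y-4.59 E0.1528
G1 X-1.39 Y-7.88 E0.3055
G1 X4.59 Y-6.55 E0.4583
G1 X7.88 Y-1.39 E0.6109
G1 X6.55 Y4.59 E0.7638
G1 X1.39 Y7.88 E0.9164
G1 X-4.59 Y6.55 E1.0692
G1 X-7.88 Y1.39 E1.2219

At z = 7.68 mm: the cylinder: section is a regular 8-gon, circumradius r=8; the cube at (1, -1.5) does not reach this height (z outside [3.5, 7.5]); Taking the first minus the rest: none of the subtracted shapes is present at this height, so the r=8 cylinder is unchanged — 1 connected region; (whole slice rotated 35° about Z — lengths, areas and connectivity unchanged). The outline is a single polygon with 8 vertices. Extrusion per mm of travel: 0.25 × 0.24 / (π × 0.875²) = 0.024945. Accumulating E over each segment gives final E = 1.2219.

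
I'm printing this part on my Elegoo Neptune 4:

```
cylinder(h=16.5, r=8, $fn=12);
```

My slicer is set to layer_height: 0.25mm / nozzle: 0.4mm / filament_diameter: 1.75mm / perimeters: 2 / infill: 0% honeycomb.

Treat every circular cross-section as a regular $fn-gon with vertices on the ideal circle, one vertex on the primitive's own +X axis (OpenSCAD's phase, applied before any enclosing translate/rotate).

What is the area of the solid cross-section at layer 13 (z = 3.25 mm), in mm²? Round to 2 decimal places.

192.00 mm²

At z = 3.25 mm: the r=8 cylinder gives a regular 12-gon of circumradius 8 (constant along its height) (area = (12/2)·8.000²·sin(360°/12) = 192.00 mm²). Overall, the cross-section is a single solid region. Net area = 192.00 mm².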